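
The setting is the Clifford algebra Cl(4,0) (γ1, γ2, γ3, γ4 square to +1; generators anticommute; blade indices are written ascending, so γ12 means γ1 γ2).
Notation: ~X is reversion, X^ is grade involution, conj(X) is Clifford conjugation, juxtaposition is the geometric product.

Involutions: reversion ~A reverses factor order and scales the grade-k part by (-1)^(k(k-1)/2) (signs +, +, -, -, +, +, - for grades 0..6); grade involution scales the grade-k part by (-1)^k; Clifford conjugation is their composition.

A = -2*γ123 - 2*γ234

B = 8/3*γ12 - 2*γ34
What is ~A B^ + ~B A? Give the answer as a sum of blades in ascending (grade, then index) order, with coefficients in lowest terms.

first term: 4*γ2 - 16/3*γ3 - 4*γ124 - 16/3*γ134
second term: 4*γ2 - 16/3*γ3 + 4*γ124 + 16/3*γ134
Answer: 8*γ2 - 32/3*γ3


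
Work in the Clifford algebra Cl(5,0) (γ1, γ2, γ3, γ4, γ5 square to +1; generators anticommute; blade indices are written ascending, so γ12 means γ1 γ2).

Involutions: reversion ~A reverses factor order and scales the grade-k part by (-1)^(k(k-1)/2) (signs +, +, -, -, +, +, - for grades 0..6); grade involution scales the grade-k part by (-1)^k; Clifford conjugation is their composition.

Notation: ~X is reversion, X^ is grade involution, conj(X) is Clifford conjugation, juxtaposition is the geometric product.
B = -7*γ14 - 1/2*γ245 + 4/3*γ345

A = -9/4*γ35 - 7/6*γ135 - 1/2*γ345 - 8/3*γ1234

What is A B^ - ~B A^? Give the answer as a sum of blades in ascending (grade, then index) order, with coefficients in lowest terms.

first term: -2/3 + 3*γ4 + 14/9*γ14 - 227/12*γ23 - 32/9*γ125 + 13/6*γ135 + 9/8*γ234 - 49/6*γ345 + 7/12*γ1234 - 63/4*γ1345
second term: 2/3 + 3*γ4 + 14/9*γ14 + 221/12*γ23 - 32/9*γ125 - 29/6*γ135 - 9/8*γ234 + 49/6*γ345 - 7/12*γ1234 + 63/4*γ1345
Answer: -4/3 - 112/3*γ23 + 7*γ135 + 9/4*γ234 - 49/3*γ345 + 7/6*γ1234 - 63/2*γ1345


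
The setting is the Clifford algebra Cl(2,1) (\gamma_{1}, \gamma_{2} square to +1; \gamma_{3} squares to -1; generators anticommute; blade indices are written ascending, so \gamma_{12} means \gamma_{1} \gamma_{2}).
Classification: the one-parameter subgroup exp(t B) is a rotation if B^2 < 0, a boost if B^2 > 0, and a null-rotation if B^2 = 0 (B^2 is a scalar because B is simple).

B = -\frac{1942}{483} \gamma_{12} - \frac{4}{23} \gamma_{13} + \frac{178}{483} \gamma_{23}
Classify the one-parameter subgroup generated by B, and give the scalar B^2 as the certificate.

B^2 term by term: the squares give (-\frac{1942}{483})^2*(\gamma_{12})^2 + (-\frac{4}{23})^2*(\gamma_{13})^2 + (\frac{178}{483})^2*(\gamma_{23})^2 = \frac{3771364}{233289}*(-1) + \frac{16}{529}*(+1) + \frac{31684}{233289}*(+1) = -16 (each basis 2-blade squares to minus the product of its generators' squares); cross terms between blades sharing an index anticommute and cancel. So B^2 = -16.
Answer: rotation, certificate B^2 = -16. One invariant decides it: the square -16 survives every conjugation, and its sign is exactly the classification.


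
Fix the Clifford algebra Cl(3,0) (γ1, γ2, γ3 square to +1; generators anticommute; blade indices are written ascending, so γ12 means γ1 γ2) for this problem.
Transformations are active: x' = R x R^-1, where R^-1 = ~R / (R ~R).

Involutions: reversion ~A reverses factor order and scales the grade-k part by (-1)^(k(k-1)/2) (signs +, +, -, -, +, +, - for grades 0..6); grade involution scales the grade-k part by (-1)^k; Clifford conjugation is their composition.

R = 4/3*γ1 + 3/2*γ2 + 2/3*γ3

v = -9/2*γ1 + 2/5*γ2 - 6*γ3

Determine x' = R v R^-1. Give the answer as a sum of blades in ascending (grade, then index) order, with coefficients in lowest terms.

~R = 4/3*γ1 + 3/2*γ2 + 2/3*γ3, and R ~R = 161/36, so R^-1 = ~R / (161/36).
R v = -47/5 + 437/60*γ12 - 5*γ13 - 139/15*γ23
Answer: -1779/1610*γ1 - 5398/805*γ2 + 2574/805*γ3


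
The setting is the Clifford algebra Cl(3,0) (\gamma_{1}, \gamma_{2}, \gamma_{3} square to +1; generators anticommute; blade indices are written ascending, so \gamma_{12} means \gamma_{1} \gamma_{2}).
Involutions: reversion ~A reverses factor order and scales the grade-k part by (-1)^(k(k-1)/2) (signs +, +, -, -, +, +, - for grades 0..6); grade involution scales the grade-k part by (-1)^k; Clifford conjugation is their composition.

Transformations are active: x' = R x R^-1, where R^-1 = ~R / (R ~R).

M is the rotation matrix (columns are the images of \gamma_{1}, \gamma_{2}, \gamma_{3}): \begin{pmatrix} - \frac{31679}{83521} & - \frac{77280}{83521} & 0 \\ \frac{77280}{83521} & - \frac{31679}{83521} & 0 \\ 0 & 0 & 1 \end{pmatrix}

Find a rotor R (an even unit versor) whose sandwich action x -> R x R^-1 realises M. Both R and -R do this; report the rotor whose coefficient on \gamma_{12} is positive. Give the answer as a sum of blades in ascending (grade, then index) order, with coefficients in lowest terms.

Method: write R = a + b12*\gamma_{12} + b13*\gamma_{13} + b23*\gamma_{23} with a^2 + b12^2 + b13^2 + b23^2 = 1 (so R^-1 = ~R). Expanding the columns R e_j ~R gives tr M = 4a^2 - 1 and, from the antisymmetric part, M21 - M12 = -4a*b12, M13 - M31 = 4a*b13, M32 - M23 = -4a*b23.
Here tr M = \frac{20163}{83521}, so a^2 = (1 + tr M)/4 = \frac{25921}{83521} and a = ±\frac{161}{289}. Taking a = \frac{161}{289}: M21 - M12 = \frac{154560}{83521}, M13 - M31 = 0, M32 - M23 = 0, giving b12 = -\frac{240}{289}, b13 = 0, b23 = 0, i.e. R = \frac{161}{289} - \frac{240}{289} \gamma_{12}.
Its \gamma_{12} coefficient is negative, so report the other preimage -R.
Answer: -\frac{161}{289} + \frac{240}{289} \gamma_{12}. Key observation: the double cover Spin(3) -> SO(3) sends R and -R to the same matrix (trace \frac{20163}{83521} here), so the stated sign of the \gamma_{12} coefficient is what selects one sheet.


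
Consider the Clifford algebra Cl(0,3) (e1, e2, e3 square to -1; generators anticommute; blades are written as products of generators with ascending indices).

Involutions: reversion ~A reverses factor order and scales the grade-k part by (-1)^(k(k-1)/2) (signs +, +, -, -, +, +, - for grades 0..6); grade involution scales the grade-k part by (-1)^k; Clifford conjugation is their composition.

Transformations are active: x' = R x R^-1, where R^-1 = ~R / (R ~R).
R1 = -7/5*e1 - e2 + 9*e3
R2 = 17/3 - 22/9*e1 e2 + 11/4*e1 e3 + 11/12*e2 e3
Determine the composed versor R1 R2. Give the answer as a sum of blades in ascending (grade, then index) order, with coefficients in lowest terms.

Distribute over the terms of R1 (each basis-blade product reordered to ascending indices, repeated generators contracted through their squares):
(-7/5*e1) R2 = -119/15*e1 - 154/45*e2 + 77/20*e3 - 77/60*e1 e2 e3
(-e2) R2 = 22/9*e1 - 17/3*e2 + 11/12*e3 + 11/4*e1 e2 e3
(9*e3) R2 = 99/4*e1 + 33/4*e2 + 51*e3 - 22*e1 e2 e3
Summing the partial products and collecting blades:
Answer: 3467/180*e1 - 151/180*e2 + 1673/30*e3 - 308/15*e1 e2 e3


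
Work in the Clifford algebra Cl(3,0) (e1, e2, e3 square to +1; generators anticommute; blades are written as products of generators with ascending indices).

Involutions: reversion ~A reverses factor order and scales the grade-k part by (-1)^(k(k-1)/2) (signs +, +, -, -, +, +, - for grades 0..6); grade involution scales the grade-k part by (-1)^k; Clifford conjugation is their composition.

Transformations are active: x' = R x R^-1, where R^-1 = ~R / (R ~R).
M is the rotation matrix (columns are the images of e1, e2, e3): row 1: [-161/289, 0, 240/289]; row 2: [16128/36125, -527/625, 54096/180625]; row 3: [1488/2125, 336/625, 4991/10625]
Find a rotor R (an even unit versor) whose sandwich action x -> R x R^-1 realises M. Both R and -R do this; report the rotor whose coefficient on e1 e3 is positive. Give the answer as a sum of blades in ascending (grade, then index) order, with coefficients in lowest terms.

Method: write R = a + b12*e1 e2 + b13*e1 e3 + b23*e2 e3 with a^2 + b12^2 + b13^2 + b23^2 = 1 (so R^-1 = ~R). Expanding the columns R e_j ~R gives tr M = 4a^2 - 1 and, from the antisymmetric part, M21 - M12 = -4a*b12, M13 - M31 = 4a*b13, M32 - M23 = -4a*b23.
Here tr M = -168081/180625, so a^2 = (1 + tr M)/4 = 3136/180625 and a = ±56/425. Taking a = 56/425: M21 - M12 = 16128/36125, M13 - M31 = 4704/36125, M32 - M23 = 43008/180625, giving b12 = -72/85, b13 = 21/85, b23 = -192/425, i.e. R = 56/425 - 72/85*e1 e2 + 21/85*e1 e3 - 192/425*e2 e3.
Its e1 e3 coefficient is already positive.
Answer: 56/425 - 72/85*e1 e2 + 21/85*e1 e3 - 192/425*e2 e3. Sheet selection: the two-to-one cover makes ±R indistinguishable at the matrix level (trace -168081/180625), so uniqueness comes from the required sign on e1 e3.


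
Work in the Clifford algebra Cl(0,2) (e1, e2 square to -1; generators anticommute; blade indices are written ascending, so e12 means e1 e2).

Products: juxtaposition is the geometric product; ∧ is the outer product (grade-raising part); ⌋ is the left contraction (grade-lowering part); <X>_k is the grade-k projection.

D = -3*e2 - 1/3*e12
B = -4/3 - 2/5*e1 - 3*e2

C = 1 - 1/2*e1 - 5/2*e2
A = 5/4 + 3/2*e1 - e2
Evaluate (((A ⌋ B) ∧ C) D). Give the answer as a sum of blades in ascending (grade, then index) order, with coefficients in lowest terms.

step 1: -61/15 - 1/2*e1 - 15/4*e2
step 2: -61/15 + 23/15*e1 + 77/12*e2 - 5/8*e12
step 3: 457/24 - 289/72*e1 + 572/45*e2 - 146/45*e12
Answer: 457/24 - 289/72*e1 + 572/45*e2 - 146/45*e12


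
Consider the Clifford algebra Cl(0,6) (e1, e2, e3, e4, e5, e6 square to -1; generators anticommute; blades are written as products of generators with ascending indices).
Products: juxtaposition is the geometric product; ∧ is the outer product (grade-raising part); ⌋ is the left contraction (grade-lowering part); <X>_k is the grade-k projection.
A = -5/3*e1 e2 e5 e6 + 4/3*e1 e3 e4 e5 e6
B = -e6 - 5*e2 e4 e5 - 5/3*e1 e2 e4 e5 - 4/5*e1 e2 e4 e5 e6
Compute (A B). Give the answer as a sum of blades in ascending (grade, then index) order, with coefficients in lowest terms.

step 1: 4/3*e4 + 16/15*e2 e3 - 25/9*e4 e6 - 5/3*e1 e2 e5 - 25/3*e1 e4 e6 - 20/9*e2 e3 e6 + 20/3*e1 e2 e3 e6 + 4/3*e1 e3 e4 e5
Answer: 4/3*e4 + 16/15*e2 e3 - 25/9*e4 e6 - 5/3*e1 e2 e5 - 25/3*e1 e4 e6 - 20/9*e2 e3 e6 + 20/3*e1 e2 e3 e6 + 4/3*e1 e3 e4 e5


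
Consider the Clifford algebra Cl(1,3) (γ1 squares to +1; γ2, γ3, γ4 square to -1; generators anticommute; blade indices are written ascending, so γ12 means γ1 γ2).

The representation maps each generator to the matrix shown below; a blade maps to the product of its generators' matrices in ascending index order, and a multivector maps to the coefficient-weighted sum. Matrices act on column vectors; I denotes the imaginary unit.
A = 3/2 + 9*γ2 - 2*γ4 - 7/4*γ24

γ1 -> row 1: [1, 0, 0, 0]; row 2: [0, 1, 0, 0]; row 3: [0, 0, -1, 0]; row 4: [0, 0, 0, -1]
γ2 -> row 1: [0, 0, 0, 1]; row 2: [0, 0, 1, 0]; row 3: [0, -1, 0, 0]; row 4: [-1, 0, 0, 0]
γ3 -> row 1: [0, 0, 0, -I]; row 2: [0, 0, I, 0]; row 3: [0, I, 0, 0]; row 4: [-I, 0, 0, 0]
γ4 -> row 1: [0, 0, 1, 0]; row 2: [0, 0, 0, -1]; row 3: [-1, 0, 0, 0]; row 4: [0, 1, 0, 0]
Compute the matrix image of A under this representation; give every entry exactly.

Bivector images (products of the table entries): rho(γ24) = rho(γ2)rho(γ4) = row 1: [0, 1, 0, 0]; row 2: [-1, 0, 0, 0]; row 3: [0, 0, 0, 1]; row 4: [0, 0, -1, 0].
M = (3/2)*1 + (9)*rho(γ2) + (-2)*rho(γ4) + (-7/4)*rho(γ24), summed entrywise (1 is the identity matrix):
Answer: row 1: [3/2, -7/4, -2, 9]; row 2: [7/4, 3/2, 9, 2]; row 3: [2, -9, 3/2, -7/4]; row 4: [-9, -2, 7/4, 3/2]


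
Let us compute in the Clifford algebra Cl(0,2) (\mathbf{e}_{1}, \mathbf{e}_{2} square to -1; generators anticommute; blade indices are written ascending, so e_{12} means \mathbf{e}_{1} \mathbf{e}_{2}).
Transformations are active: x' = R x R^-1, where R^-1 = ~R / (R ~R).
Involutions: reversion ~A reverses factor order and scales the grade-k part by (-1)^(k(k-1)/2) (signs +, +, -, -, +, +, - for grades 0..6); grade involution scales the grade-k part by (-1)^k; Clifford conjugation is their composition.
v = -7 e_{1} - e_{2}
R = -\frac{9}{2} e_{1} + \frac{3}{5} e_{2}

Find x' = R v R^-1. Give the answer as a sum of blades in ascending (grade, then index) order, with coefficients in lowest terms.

~R = -\frac{9}{2} e_{1} + \frac{3}{5} e_{2}, and R ~R = -\frac{2061}{100}, so R^-1 = ~R / (-\frac{2061}{100}).
R v = -\frac{309}{10} + \frac{87}{10} e_{12}
Answer: -\frac{1487}{229} e_{1} + \frac{641}{229} e_{2}


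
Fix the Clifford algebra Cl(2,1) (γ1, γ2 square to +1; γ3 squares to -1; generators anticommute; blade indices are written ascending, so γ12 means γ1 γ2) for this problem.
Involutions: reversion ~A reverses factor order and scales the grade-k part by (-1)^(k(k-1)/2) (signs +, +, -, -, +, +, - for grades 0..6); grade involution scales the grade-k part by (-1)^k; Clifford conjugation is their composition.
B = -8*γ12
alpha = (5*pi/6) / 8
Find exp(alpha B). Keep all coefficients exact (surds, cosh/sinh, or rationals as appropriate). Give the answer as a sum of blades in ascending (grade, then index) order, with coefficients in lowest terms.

B^2 = (-8)^2*(γ12)^2 = 64*(-1) = -64 (a basis 2-blade squares to minus the product of its generators' squares).
B^2 = -64 — since the square is negative, the closed form is circular: l = 8, alpha*l = 5*pi/6, so exp(alpha B) = cos(5*pi/6) + (sin(5*pi/6)/8)*B = -sqrt(3)/2 + (1/16)*B.
Answer: -sqrt(3)/2 - 1/2*γ12


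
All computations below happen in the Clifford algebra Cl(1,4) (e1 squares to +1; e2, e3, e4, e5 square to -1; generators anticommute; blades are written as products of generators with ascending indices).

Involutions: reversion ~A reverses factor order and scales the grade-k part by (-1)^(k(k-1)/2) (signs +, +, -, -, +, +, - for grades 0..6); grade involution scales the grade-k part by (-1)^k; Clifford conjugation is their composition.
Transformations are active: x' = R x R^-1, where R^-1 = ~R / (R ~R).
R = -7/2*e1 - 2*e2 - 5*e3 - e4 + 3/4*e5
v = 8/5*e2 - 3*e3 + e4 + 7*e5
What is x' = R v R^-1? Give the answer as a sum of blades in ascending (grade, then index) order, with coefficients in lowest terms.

~R = -7/2*e1 - 2*e2 - 5*e3 - e4 + 3/4*e5, and R ~R = -293/16, so R^-1 = ~R / (-293/16).
R v = -321/20 - 28/5*e1 e2 + 21/2*e1 e3 - 7/2*e1 e4 - 49/2*e1 e5 + 14*e2 e3 - 2/5*e2 e4 - 76/5*e2 e5 - 8*e3 e4 - 131/4*e3 e5 - 31/4*e4 e5
Answer: -8988/1465*e1 - 1496/293*e2 - 1689/293*e3 - 4033/1465*e4 - 8329/1465*e5


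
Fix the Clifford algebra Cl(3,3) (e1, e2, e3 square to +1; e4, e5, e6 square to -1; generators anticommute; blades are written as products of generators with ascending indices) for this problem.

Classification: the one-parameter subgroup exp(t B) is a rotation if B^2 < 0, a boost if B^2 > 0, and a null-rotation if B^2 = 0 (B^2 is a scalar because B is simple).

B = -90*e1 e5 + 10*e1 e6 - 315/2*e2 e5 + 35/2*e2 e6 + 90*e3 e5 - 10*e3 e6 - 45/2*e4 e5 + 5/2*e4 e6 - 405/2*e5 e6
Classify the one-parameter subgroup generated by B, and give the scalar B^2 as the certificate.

B^2 term by term: the squares give (-90)^2*(e1 e5)^2 + (10)^2*(e1 e6)^2 + (-315/2)^2*(e2 e5)^2 + (35/2)^2*(e2 e6)^2 + (90)^2*(e3 e5)^2 + (-10)^2*(e3 e6)^2 + (-45/2)^2*(e4 e5)^2 + (5/2)^2*(e4 e6)^2 + (-405/2)^2*(e5 e6)^2 = 8100*(+1) + 100*(+1) + 99225/4*(+1) + 1225/4*(+1) + 8100*(+1) + 100*(+1) + 2025/4*(-1) + 25/4*(-1) + 164025/4*(-1) = -25/4 (each basis 2-blade squares to minus the product of its generators' squares); cross terms between blades sharing an index anticommute and cancel; the commuting (index-disjoint) pairs give grade-4 terms 2*c*c'*(blade product), which cancel blade by blade — e1 e2 e5 e6: 3150 - 3150 = 0; e1 e3 e5 e6: -1800 + 1800 = 0; e1 e4 e5 e6: 450 - 450 = 0; e2 e3 e5 e6: -3150 + 3150 = 0; e2 e4 e5 e6: 1575/2 - 1575/2 = 0; e3 e4 e5 e6: -450 + 450 = 0 — confirming B is simple. So B^2 = -25/4.
Answer: rotation, certificate B^2 = -25/4. No conjugation can change B^2 = -25/4; the sign gives the class.


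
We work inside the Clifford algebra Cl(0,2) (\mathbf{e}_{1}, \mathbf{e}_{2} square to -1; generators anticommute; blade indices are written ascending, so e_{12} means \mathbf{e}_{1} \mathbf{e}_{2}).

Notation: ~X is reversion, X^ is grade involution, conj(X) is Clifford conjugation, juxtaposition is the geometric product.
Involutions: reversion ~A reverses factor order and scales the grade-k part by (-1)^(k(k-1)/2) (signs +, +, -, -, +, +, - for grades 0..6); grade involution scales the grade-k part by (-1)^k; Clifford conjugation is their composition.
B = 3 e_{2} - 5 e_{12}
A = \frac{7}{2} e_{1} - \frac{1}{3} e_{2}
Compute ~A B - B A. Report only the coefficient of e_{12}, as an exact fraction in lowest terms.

first term: 1 + \frac{5}{3} e_{1} + \frac{35}{2} e_{2} + \frac{21}{2} e_{12}
second term: 1 - \frac{5}{3} e_{1} - \frac{35}{2} e_{2} - \frac{21}{2} e_{12}
Answer: 21


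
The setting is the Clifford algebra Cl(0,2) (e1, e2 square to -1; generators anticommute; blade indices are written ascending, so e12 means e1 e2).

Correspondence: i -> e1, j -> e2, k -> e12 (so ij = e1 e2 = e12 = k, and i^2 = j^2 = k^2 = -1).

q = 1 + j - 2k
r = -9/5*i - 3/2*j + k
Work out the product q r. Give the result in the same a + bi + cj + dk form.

In blades: q = 1 + e2 - 2*e12, r = -9/5*e1 - 3/2*e2 + e12.
Distribute q over r term by term (generator squares from the signature, products reordered to ascending indices): (1)*r = -9/5*e1 - 3/2*e2 + e12; (e2)*r = 3/2 + e1 + 9/5*e12; (-2*e12)*r = 2 - 3*e1 + 18/5*e2.
Sum: 7/2 - 19/5*e1 + 21/10*e2 + 14/5*e12; translating back through the correspondence:
Answer: 7/2 - 19/5*i + 21/10*j + 14/5*k


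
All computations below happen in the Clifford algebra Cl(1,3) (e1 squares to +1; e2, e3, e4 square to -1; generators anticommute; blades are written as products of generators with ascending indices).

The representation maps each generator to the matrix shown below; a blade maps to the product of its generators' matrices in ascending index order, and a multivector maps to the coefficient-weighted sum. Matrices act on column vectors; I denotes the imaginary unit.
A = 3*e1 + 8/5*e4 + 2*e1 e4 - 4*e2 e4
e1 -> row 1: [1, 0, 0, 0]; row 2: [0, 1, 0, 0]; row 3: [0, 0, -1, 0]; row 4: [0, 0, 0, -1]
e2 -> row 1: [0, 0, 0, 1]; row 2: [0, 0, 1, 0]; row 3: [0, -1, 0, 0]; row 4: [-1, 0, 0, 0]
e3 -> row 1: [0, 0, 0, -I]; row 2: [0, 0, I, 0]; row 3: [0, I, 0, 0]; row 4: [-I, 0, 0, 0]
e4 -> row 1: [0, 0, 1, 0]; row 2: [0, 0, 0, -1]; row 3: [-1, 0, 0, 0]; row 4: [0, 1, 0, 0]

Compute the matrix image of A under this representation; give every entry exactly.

Bivector images (products of the table entries): rho(e1 e4) = rho(e1)rho(e4) = row 1: [0, 0, 1, 0]; row 2: [0, 0, 0, -1]; row 3: [1, 0, 0, 0]; row 4: [0, -1, 0, 0]; rho(e2 e4) = rho(e2)rho(e4) = row 1: [0, 1, 0, 0]; row 2: [-1, 0, 0, 0]; row 3: [0, 0, 0, 1]; row 4: [0, 0, -1, 0].
M = (3)*rho(e1) + (8/5)*rho(e4) + (2)*rho(e1 e4) + (-4)*rho(e2 e4), summed entrywise:
Answer: row 1: [3, -4, 18/5, 0]; row 2: [4, 3, 0, -18/5]; row 3: [2/5, 0, -3, -4]; row 4: [0, -2/5, 4, -3]


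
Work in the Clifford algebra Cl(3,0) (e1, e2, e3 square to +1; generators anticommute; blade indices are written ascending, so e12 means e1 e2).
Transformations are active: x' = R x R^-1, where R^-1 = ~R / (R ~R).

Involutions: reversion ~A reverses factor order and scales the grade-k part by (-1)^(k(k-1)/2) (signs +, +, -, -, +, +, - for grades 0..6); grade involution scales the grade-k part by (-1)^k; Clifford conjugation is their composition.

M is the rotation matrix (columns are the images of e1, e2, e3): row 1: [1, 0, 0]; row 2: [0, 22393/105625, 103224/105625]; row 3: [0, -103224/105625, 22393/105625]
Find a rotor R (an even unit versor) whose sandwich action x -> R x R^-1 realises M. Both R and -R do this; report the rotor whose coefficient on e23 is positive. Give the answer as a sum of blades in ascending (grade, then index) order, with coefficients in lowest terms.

Method: write R = a + b12*e12 + b13*e13 + b23*e23 with a^2 + b12^2 + b13^2 + b23^2 = 1 (so R^-1 = ~R). Expanding the columns R e_j ~R gives tr M = 4a^2 - 1 and, from the antisymmetric part, M21 - M12 = -4a*b12, M13 - M31 = 4a*b13, M32 - M23 = -4a*b23.
Here tr M = 150411/105625, so a^2 = (1 + tr M)/4 = 64009/105625 and a = ±253/325. Taking a = 253/325: M21 - M12 = 0, M13 - M31 = 0, M32 - M23 = -206448/105625, giving b12 = 0, b13 = 0, b23 = 204/325, i.e. R = 253/325 + 204/325*e23.
Its e23 coefficient is already positive.
Answer: 253/325 + 204/325*e23. Note: both R and -R realise this M (trace 150411/105625); the covering map identifies them, and the e23-coefficient sign is the tie-breaker.


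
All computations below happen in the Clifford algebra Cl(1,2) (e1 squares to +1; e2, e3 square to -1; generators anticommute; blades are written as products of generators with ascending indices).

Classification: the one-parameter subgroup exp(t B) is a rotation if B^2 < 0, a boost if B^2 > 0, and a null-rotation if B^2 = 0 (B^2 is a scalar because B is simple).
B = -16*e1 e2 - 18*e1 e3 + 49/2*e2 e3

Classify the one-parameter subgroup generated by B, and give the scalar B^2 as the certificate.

B^2 term by term: the squares give (-16)^2*(e1 e2)^2 + (-18)^2*(e1 e3)^2 + (49/2)^2*(e2 e3)^2 = 256*(+1) + 324*(+1) + 2401/4*(-1) = -81/4 (each basis 2-blade squares to minus the product of its generators' squares); cross terms between blades sharing an index anticommute and cancel. So B^2 = -81/4.
Answer: rotation, certificate B^2 = -81/4. The invariant at work: B^2 = -81/4 is unchanged by conjugation, hence its sign classifies the subgroup whatever basis B is written in.


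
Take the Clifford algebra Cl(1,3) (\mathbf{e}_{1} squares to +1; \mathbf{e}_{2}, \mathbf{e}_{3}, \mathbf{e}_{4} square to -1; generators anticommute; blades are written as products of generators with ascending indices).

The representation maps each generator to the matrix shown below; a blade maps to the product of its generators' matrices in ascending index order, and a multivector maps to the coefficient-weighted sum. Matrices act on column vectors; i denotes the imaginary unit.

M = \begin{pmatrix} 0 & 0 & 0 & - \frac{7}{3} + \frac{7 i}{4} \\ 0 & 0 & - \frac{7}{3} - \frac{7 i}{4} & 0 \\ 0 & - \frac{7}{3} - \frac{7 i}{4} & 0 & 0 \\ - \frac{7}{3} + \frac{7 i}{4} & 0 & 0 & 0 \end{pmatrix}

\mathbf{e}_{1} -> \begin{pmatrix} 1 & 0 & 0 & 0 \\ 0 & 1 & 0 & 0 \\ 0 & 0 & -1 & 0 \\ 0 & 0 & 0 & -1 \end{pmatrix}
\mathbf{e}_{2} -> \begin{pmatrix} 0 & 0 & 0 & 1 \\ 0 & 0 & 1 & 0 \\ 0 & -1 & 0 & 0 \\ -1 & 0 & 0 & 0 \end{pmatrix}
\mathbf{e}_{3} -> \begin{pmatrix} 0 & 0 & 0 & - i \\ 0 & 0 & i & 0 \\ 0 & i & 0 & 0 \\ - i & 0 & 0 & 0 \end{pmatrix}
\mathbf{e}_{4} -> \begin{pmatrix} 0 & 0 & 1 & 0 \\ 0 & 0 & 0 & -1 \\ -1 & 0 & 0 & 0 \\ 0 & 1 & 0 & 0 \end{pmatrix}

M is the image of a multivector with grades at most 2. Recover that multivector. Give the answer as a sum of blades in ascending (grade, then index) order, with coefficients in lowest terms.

Method: the blade images are trace-orthogonal — tr(rho(e_A) rho(e_B)^-1) = 4 if A = B and 0 otherwise — and rho(e_A)^-1 = (e_A)^2 * rho(e_A) with (e_A)^2 = +1 or -1, so the coefficient of e_A in the preimage is (e_A)^2 * tr(M rho(e_A))/4.
Nonzero projections over blades of grade <= 2: e_{3}: (e_{3})^2 = -1, tr(M rho(e_{3})) = 7, coefficient -\frac{7}{4}; e_{1} e_{2}: (e_{1} e_{2})^2 = +1, tr(M rho(e_{1} e_{2})) = - \frac{28}{3}, coefficient -\frac{7}{3}. Every other blade of grade <= 2 projects to 0.
Answer: -\frac{7}{4} e_{3} - \frac{7}{3} e_{1} e_{2}


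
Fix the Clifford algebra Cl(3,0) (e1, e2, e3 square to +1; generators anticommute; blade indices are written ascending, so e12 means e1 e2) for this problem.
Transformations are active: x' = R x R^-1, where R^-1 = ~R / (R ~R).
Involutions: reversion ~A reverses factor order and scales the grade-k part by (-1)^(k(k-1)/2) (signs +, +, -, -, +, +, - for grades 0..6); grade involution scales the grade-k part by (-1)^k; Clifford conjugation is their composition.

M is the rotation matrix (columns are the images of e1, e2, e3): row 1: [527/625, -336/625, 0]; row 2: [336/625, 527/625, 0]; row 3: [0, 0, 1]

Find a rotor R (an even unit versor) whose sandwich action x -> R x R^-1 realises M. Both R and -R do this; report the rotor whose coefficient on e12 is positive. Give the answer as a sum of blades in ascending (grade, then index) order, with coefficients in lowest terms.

Method: write R = a + b12*e12 + b13*e13 + b23*e23 with a^2 + b12^2 + b13^2 + b23^2 = 1 (so R^-1 = ~R). Expanding the columns R e_j ~R gives tr M = 4a^2 - 1 and, from the antisymmetric part, M21 - M12 = -4a*b12, M13 - M31 = 4a*b13, M32 - M23 = -4a*b23.
Here tr M = 1679/625, so a^2 = (1 + tr M)/4 = 576/625 and a = ±24/25. Taking a = 24/25: M21 - M12 = 672/625, M13 - M31 = 0, M32 - M23 = 0, giving b12 = -7/25, b13 = 0, b23 = 0, i.e. R = 24/25 - 7/25*e12.
Its e12 coefficient is negative, so report the other preimage -R.
Answer: -24/25 + 7/25*e12. Uniqueness: Spin(3) -> SO(3) maps R and -R to the same rotation of trace 1679/625; fixing the sign of the e12 coefficient removes the ambiguity.


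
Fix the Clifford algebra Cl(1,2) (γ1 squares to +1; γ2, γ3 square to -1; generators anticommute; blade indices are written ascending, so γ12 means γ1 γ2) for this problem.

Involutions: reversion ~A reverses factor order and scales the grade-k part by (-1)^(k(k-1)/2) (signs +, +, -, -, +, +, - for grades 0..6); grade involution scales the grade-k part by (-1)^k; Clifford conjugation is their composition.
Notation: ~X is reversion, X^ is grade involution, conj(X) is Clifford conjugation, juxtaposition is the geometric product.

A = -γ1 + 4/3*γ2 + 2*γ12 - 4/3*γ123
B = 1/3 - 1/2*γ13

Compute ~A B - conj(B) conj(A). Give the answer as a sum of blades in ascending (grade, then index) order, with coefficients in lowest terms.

first term: -1/3*γ1 + 10/9*γ2 + 1/2*γ3 - 2/3*γ12 - γ23 + 10/9*γ123
second term: 1/3*γ1 + 2/9*γ2 - 1/2*γ3 - 2/3*γ12 - γ23 + 2/9*γ123
Answer: -2/3*γ1 + 8/9*γ2 + γ3 + 8/9*γ123


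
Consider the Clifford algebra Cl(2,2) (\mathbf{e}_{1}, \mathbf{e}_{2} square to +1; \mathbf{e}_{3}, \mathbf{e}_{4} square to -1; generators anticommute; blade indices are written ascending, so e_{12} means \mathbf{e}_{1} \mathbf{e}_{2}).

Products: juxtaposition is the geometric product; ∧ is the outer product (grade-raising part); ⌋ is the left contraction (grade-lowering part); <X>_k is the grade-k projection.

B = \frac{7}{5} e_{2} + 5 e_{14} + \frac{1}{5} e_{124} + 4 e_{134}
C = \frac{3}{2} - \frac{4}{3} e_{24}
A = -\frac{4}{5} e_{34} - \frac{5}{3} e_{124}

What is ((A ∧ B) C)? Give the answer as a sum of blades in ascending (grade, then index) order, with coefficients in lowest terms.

step 1: -\frac{28}{25} e_{234}
step 2: -\frac{112}{75} e_{3} - \frac{42}{25} e_{234}
Answer: -\frac{112}{75} e_{3} - \frac{42}{25} e_{234}


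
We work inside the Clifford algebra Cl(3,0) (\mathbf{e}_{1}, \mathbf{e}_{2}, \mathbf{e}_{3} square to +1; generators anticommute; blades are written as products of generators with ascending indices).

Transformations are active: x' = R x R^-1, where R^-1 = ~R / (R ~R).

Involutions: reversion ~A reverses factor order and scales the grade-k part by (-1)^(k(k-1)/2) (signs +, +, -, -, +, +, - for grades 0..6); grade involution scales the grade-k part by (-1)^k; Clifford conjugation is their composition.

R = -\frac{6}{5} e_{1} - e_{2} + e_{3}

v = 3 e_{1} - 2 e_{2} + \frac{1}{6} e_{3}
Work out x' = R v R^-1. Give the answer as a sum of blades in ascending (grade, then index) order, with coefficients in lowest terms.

~R = -\frac{6}{5} e_{1} - e_{2} + e_{3}, and R ~R = \frac{86}{25}, so R^-1 = ~R / (\frac{86}{25}).
R v = -\frac{43}{30} + \frac{27}{5} e_{1} e_{2} - \frac{16}{5} e_{1} e_{3} + \frac{11}{6} e_{2} e_{3}
Answer: -2 e_{1} + \frac{17}{6} e_{2} - e_{3}


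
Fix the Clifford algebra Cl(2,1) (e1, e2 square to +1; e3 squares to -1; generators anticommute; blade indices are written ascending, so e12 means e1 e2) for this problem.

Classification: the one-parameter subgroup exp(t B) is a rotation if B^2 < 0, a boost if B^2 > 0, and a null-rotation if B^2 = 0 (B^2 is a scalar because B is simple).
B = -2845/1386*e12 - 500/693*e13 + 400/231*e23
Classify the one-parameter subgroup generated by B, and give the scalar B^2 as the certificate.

B^2 term by term: the squares give (-2845/1386)^2*(e12)^2 + (-500/693)^2*(e13)^2 + (400/231)^2*(e23)^2 = 8094025/1920996*(-1) + 250000/480249*(+1) + 160000/53361*(+1) = -25/36 (each basis 2-blade squares to minus the product of its generators' squares); cross terms between blades sharing an index anticommute and cancel. So B^2 = -25/36.
Answer: rotation, certificate B^2 = -25/36. B^2 = -25/36 is basis-independent, so its sign is the whole story.


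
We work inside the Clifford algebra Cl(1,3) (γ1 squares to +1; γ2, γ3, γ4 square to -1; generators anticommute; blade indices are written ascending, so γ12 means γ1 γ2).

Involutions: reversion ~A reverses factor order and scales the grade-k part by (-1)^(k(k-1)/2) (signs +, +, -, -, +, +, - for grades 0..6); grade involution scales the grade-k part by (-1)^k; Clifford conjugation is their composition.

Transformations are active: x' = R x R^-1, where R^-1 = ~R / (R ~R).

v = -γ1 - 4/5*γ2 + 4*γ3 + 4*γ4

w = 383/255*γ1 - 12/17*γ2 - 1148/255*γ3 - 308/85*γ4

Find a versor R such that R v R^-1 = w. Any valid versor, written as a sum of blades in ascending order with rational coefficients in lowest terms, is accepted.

A norm check does it: q(v) = q(w) = -791/25, hence R = v + w = 128/255*γ1 - 128/85*γ2 - 128/255*γ3 + 32/85*γ4 realises the map — parallel part kept, (v - w)/2 negated, v carried to w.
Answer: 128/255*γ1 - 128/85*γ2 - 128/255*γ3 + 32/85*γ4


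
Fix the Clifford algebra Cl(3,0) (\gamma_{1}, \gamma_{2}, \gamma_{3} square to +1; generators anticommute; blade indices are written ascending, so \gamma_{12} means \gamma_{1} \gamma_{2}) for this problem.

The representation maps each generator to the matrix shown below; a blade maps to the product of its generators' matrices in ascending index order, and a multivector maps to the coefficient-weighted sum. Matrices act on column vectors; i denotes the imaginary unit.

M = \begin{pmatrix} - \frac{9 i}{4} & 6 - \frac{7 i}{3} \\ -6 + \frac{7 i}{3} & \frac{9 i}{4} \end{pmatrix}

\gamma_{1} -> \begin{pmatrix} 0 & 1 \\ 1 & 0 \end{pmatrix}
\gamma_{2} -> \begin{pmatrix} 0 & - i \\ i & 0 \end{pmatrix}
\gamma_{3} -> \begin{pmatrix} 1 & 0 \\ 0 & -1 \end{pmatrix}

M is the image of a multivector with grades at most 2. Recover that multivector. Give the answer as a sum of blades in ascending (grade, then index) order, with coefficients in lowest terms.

Method: 1, rho(\gamma_{1}), rho(\gamma_{2}), rho(\gamma_{3}) form a trace-orthogonal basis of the 2x2 complex matrices (tr(X Y) = 2 if X = Y, else 0), so M = m0*1 + m1*rho(\gamma_{1}) + m2*rho(\gamma_{2}) + m3*rho(\gamma_{3}) with m0 = tr(M)/2 = 0, m1 = tr(M rho(\gamma_{1}))/2 = 0, m2 = tr(M rho(\gamma_{2}))/2 = \frac{7}{3} + 6 i, m3 = tr(M rho(\gamma_{3}))/2 = - \frac{9 i}{4}.
Multiplying table entries, the bivector images are rho(\gamma_{12}) = i*rho(\gamma_{3}), rho(\gamma_{13}) = -i*rho(\gamma_{2}), rho(\gamma_{23}) = i*rho(\gamma_{1}); with real blade coefficients the real parts of m0..m3 are the coefficients of 1, \gamma_{1}, \gamma_{2}, \gamma_{3} and the imaginary parts give the bivectors (\gamma_{23}: Im m1, \gamma_{13}: -Im m2, \gamma_{12}: Im m3).
Answer: \frac{7}{3} \gamma_{2} - \frac{9}{4} \gamma_{12} - 6 \gamma_{13}


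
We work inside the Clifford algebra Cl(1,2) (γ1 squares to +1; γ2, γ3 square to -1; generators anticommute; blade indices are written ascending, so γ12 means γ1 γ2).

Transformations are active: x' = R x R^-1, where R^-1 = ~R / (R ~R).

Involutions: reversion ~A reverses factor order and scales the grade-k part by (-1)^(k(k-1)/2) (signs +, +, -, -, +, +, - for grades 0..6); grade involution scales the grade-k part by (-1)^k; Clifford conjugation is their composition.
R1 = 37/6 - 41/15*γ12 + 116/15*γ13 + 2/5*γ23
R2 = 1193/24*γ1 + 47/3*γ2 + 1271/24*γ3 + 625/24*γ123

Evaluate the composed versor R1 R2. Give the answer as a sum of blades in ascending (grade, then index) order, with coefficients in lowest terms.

Distribute over the terms of R1 (each basis-blade product reordered to ascending indices, repeated generators contracted through their squares):
(37/6) R2 = 44141/144*γ1 + 1739/18*γ2 + 47027/144*γ3 + 23125/144*γ123
(-41/15*γ12) R2 = 1927/45*γ1 + 48913/360*γ2 - 5125/72*γ3 - 52111/360*γ123
(116/15*γ13) R2 = -36859/90*γ1 - 3625/18*γ2 - 34597/90*γ3 - 5452/45*γ123
(2/5*γ23) R2 = -125/12*γ1 - 1271/60*γ2 + 94/15*γ3 + 1193/60*γ123
Summing the partial products and collecting blades:
Answer: -3389/48*γ1 + 1189/120*γ2 - 88379/720*γ3 - 61513/720*γ123


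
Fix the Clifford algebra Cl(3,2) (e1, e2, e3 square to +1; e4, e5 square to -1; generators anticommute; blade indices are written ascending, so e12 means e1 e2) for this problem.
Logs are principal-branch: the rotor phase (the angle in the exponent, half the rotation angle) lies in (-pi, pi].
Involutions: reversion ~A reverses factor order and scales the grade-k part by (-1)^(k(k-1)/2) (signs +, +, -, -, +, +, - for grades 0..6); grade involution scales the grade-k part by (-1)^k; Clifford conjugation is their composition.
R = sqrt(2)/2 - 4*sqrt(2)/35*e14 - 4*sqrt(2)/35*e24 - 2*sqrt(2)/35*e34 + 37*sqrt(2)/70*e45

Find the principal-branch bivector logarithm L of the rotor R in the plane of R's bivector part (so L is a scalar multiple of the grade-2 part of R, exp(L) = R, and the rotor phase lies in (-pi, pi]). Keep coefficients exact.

The scalar part of R is sqrt(2)/2, which pins the rotor phase on the principal branch; dividing the bivector part by the sine of that phase recovers the unit plane, and L is the phase times that plane.
Concretely: cos(phase) = sqrt(2)/2 gives phase = ±pi/4, and since phase/sin(phase) is even the sign is immaterial: L = (phase/sin(phase)) * <R>_2 = (sqrt(2)*pi/4) * <R>_2.
Answer: -2*pi/35*e14 - 2*pi/35*e24 - pi/35*e34 + 37*pi/140*e45


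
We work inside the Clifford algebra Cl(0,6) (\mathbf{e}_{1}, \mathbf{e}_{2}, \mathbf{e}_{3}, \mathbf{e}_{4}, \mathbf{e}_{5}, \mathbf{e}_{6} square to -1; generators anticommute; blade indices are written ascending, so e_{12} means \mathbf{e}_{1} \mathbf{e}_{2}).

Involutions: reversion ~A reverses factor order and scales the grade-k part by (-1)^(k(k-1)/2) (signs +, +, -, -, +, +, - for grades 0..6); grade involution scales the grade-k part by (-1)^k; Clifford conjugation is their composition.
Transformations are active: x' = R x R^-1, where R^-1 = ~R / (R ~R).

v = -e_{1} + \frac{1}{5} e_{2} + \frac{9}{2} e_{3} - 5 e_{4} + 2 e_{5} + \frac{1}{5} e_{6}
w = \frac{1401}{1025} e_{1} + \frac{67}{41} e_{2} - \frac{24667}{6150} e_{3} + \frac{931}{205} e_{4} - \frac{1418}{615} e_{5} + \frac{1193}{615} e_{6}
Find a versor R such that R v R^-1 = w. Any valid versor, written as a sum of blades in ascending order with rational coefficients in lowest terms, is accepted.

Key observation: q(v) = q(w) = -\frac{5033}{100} (sandwiches preserve the norm), so R = v + w = \frac{376}{1025} e_{1} + \frac{376}{205} e_{2} + \frac{1504}{3075} e_{3} - \frac{94}{205} e_{4} - \frac{188}{615} e_{5} + \frac{1316}{615} e_{6} works whenever it is invertible — the component of v along it is kept and (v - w)/2 reverses, sending v to w.
Answer: \frac{376}{1025} e_{1} + \frac{376}{205} e_{2} + \frac{1504}{3075} e_{3} - \frac{94}{205} e_{4} - \frac{188}{615} e_{5} + \frac{1316}{615} e_{6}


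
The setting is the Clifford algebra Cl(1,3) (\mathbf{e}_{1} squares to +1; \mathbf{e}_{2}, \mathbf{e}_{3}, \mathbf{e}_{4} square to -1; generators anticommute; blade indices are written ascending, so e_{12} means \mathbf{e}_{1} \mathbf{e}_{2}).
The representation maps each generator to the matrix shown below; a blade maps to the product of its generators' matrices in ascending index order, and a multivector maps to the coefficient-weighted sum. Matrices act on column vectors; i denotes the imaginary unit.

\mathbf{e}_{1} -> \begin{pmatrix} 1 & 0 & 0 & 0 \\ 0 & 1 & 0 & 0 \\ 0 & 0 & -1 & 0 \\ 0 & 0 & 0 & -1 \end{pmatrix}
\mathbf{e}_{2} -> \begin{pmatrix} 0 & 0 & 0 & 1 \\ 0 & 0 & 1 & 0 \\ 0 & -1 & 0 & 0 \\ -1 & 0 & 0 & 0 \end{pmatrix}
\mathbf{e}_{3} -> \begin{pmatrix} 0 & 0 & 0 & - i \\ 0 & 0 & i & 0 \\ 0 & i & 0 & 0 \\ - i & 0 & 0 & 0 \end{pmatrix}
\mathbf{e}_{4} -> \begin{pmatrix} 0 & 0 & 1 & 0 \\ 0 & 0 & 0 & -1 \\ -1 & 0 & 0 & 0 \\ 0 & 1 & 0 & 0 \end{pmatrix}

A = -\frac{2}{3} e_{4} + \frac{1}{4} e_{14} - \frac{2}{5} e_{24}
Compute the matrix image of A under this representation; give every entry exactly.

Bivector images (products of the table entries): rho(e_{14}) = rho(\mathbf{e}_{1})rho(\mathbf{e}_{4}) = \begin{pmatrix} 0 & 0 & 1 & 0 \\ 0 & 0 & 0 & -1 \\ 1 & 0 & 0 & 0 \\ 0 & -1 & 0 & 0 \end{pmatrix}; rho(e_{24}) = rho(\mathbf{e}_{2})rho(\mathbf{e}_{4}) = \begin{pmatrix} 0 & 1 & 0 & 0 \\ -1 & 0 & 0 & 0 \\ 0 & 0 & 0 & 1 \\ 0 & 0 & -1 & 0 \end{pmatrix}.
M = (-\frac{2}{3})*rho(e_{4}) + (\frac{1}{4})*rho(e_{14}) + (-\frac{2}{5})*rho(e_{24}), summed entrywise:
Answer: \begin{pmatrix} 0 & - \frac{2}{5} & - \frac{5}{12} & 0 \\ \frac{2}{5} & 0 & 0 & \frac{5}{12} \\ \frac{11}{12} & 0 & 0 & - \frac{2}{5} \\ 0 & - \frac{11}{12} & \frac{2}{5} & 0 \end{pmatrix}


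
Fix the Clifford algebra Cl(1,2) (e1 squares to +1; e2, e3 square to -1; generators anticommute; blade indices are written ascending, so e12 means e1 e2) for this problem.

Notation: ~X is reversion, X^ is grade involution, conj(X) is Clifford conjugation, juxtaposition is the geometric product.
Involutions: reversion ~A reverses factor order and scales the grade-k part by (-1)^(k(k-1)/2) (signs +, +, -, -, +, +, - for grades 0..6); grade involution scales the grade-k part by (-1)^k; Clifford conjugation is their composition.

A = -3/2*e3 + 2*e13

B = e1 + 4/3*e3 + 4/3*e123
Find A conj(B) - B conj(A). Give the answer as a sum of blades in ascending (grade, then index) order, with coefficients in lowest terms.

first term: -2 + 8/3*e1 - 8/3*e2 + 2*e3 + 2*e12 - 3/2*e13
second term: -2 - 8/3*e1 + 8/3*e2 - 2*e3 - 2*e12 + 3/2*e13
Answer: 16/3*e1 - 16/3*e2 + 4*e3 + 4*e12 - 3*e13


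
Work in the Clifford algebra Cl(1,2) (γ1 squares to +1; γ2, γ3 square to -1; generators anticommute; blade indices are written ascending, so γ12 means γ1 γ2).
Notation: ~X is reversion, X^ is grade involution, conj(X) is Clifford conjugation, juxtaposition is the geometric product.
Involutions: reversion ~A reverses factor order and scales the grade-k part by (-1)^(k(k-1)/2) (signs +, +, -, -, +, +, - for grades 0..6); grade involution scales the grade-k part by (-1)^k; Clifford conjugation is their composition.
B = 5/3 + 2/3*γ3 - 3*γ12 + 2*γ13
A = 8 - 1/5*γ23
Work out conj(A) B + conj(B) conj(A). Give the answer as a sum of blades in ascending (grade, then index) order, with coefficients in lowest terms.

first term: 40/3 - 2/15*γ2 + 16/3*γ3 - 122/5*γ12 + 77/5*γ13 + 1/3*γ23
second term: 40/3 - 2/15*γ2 - 16/3*γ3 + 118/5*γ12 - 83/5*γ13 + 1/3*γ23
Answer: 80/3 - 4/15*γ2 - 4/5*γ12 - 6/5*γ13 + 2/3*γ23


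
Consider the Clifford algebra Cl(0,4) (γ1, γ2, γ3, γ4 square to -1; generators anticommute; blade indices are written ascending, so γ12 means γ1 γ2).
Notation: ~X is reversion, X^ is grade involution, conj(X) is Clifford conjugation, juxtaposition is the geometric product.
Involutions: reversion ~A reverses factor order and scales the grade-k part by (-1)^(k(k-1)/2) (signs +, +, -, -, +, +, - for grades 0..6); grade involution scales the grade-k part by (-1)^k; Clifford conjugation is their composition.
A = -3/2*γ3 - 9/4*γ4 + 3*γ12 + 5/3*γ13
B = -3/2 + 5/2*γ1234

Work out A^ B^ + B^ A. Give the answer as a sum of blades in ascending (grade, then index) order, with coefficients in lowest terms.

first term: -9/4*γ3 - 27/8*γ4 - 9/2*γ12 - 5/2*γ13 + 25/6*γ24 - 15/2*γ34 + 45/8*γ123 - 15/4*γ124
second term: 9/4*γ3 + 27/8*γ4 - 9/2*γ12 - 5/2*γ13 + 25/6*γ24 - 15/2*γ34 + 45/8*γ123 - 15/4*γ124
Answer: -9*γ12 - 5*γ13 + 25/3*γ24 - 15*γ34 + 45/4*γ123 - 15/2*γ124


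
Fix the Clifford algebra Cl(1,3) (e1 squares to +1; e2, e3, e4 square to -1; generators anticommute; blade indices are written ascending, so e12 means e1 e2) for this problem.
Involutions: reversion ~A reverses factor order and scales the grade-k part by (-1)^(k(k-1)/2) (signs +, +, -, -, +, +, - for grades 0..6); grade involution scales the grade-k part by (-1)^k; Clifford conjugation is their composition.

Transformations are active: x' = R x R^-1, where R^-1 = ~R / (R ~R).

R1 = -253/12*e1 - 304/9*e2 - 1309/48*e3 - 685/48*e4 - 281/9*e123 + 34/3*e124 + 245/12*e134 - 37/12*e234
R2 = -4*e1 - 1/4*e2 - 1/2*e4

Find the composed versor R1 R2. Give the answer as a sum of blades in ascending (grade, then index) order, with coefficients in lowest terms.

Distribute over the terms of R2 (each basis-blade product reordered to ascending indices, repeated generators contracted through their squares):
R1 (-4*e1) = 253/3 - 1216/9*e12 - 1309/12*e13 - 685/12*e14 + 1124/9*e23 - 136/3*e24 - 245/3*e34 - 37/3*e1234
R1 (-1/4*e2) = -76/9 + 253/48*e12 + 281/36*e13 - 17/6*e14 - 1309/192*e23 - 685/192*e24 - 37/48*e34 - 245/48*e1234
R1 (-1/2*e4) = -685/96 + 17/3*e12 + 245/24*e13 + 253/24*e14 - 37/24*e23 + 152/9*e24 + 1309/96*e34 + 281/18*e1234
Summing the partial products and collecting blades:
Answer: 19801/288 - 17881/144*e12 - 6557/72*e13 - 395/8*e14 + 67121/576*e23 - 18439/576*e24 - 6605/96*e34 - 263/144*e1234
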